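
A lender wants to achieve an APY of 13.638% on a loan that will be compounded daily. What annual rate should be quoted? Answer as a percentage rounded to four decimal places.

12.7870%

(1 + r/365)^365 − 1 = 0.13638, so 1 + r/365 = 1.13638^(1/365).
r/365 = 0.000350, so r = 0.127870 = 12.7870%.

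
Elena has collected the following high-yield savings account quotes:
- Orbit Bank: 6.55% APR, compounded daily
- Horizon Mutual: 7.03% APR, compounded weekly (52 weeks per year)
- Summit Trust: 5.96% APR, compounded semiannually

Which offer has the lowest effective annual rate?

Summit Trust

Orbit Bank: (1 + 0.0655/365)^365 − 1 = 6.769%
Horizon Mutual: (1 + 0.0703/52)^52 − 1 = 7.278%
Summit Trust: (1 + 0.0596/2)^2 − 1 = 6.049%
The lowest effective annual rate is Summit Trust at 6.049%.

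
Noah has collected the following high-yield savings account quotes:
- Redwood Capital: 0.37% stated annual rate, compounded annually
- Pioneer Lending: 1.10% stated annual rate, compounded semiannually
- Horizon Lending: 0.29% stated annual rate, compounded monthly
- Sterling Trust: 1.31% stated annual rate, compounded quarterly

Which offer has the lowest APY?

Redwood Capital: compounded annually, EAR = 0.370%
Pioneer Lending: (1 + 0.0110/2)^2 − 1 = 1.103%
Horizon Lending: (1 + 0.0029/12)^12 − 1 = 0.290%
Sterling Trust: (1 + 0.0131/4)^4 − 1 = 1.316%
The lowest effective annual rate is Horizon Lending at 0.290%.

Horizon Lending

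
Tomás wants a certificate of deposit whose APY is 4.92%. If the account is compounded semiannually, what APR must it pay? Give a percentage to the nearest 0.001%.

4.861%

(1 + r/2)^2 − 1 = 0.0492, so 1 + r/2 = 1.0492^(1/2).
r/2 = 0.024305, so r = 0.048609 = 4.861%.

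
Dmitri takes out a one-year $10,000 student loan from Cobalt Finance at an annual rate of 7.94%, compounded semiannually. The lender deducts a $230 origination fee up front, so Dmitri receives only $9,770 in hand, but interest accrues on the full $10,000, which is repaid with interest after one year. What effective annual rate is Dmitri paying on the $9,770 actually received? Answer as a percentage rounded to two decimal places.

10.64%

Amount owed after one year: 10,000 × (1 + 0.0794/2)^2 = 10,000 × 1.080976 = $10,809.76.
Effective rate on net proceeds: 10,809.76 / 9,770 − 1 = 0.106424 = 10.64%.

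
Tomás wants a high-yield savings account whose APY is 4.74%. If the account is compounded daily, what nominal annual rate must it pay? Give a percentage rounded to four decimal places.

4.6314%

(1 + r/365)^365 − 1 = 0.0474, so 1 + r/365 = 1.0474^(1/365).
r/365 = 0.000127, so r = 0.046314 = 4.6314%.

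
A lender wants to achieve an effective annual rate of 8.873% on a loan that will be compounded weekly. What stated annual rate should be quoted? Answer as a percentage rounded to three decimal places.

(1 + r/52)^52 − 1 = 0.08873, so 1 + r/52 = 1.08873^(1/52).
r/52 = 0.001636, so r = 0.085081 = 8.508%.

8.508%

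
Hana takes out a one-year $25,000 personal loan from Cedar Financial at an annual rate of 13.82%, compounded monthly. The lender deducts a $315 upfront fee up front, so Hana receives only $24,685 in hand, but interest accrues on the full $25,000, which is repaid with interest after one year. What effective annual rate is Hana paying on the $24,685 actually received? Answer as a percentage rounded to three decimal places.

16.194%

Amount owed after one year: 25,000 × (1 + 0.1382/12)^12 = 25,000 × 1.147299 = $28,682.47.
Effective rate on net proceeds: 28,682.47 / 24,685 − 1 = 0.161939 = 16.194%.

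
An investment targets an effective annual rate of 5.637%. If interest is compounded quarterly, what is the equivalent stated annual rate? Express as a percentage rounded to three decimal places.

(1 + r/4)^4 − 1 = 0.05637, so 1 + r/4 = 1.05637^(1/4).
r/4 = 0.013804, so r = 0.055216 = 5.522%.

5.522%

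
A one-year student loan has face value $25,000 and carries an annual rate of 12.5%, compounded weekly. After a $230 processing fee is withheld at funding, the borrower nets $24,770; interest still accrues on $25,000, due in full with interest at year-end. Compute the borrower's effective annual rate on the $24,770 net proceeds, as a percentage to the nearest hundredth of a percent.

Amount owed after one year: 25,000 × (1 + 0.125/52)^52 = 25,000 × 1.132978 = $28,324.46.
Effective rate on net proceeds: 28,324.46 / 24,770 − 1 = 0.143499 = 14.35%.

14.35%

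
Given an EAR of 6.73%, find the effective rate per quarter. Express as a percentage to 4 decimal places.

The per-quarter rate i satisfies (1 + i)^4 = 1 + 0.0673.
i = 1.0673^(1/4) − 1 = 0.0164163 = 1.6416%.

1.6416%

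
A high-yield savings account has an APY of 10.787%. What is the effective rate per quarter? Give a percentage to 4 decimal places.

2.5941%

The per-quarter rate i satisfies (1 + i)^4 = 1 + 0.10787.
i = 1.10787^(1/4) − 1 = 0.0259406 = 2.5941%.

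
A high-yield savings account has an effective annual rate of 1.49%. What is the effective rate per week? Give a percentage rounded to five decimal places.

0.02845%

The per-week rate i satisfies (1 + i)^52 = 1 + 0.0149.
i = 1.0149^(1/52) − 1 = 0.0002845 = 0.02845%.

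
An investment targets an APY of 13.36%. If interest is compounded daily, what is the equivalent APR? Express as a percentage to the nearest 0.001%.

(1 + r/365)^365 − 1 = 0.1336, so 1 + r/365 = 1.1336^(1/365).
r/365 = 0.000344, so r = 0.125420 = 12.542%.

12.542%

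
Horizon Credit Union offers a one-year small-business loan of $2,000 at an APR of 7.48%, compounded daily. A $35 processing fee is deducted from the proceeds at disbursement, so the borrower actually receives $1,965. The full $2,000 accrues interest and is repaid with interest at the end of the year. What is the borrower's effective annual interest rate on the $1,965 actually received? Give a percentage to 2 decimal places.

9.69%

Amount owed after one year: 2,000 × (1 + 0.0748/365)^365 = 2,000 × 1.077660 = $2,155.32.
Effective rate on net proceeds: 2,155.32 / 1,965 − 1 = 0.096855 = 9.69%.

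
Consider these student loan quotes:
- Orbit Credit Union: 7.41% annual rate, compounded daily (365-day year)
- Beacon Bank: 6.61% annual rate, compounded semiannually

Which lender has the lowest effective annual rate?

Orbit Credit Union: (1 + 0.0741/365)^365 − 1 = 7.691%
Beacon Bank: (1 + 0.0661/2)^2 − 1 = 6.719%
The lowest effective annual rate is Beacon Bank at 6.719%.

Beacon Bank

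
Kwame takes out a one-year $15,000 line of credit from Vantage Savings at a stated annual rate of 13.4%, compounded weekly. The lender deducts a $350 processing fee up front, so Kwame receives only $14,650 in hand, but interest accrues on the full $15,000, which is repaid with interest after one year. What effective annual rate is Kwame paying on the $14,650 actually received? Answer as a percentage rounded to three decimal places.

Amount owed after one year: 15,000 × (1 + 0.134/52)^52 = 15,000 × 1.143196 = $17,147.94.
Effective rate on net proceeds: 17,147.94 / 14,650 − 1 = 0.170508 = 17.051%.

17.051%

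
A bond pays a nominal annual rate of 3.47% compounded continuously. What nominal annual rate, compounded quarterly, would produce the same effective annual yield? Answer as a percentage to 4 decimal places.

EAR under continuous compounding: e^0.0347 − 1 = 0.035309.
Solve (1 + r/4)^4 = 1.035309: r/4 = 1.035309^(1/4) − 1 = 0.008713, so r = 0.034851 = 3.4851%.

3.4851%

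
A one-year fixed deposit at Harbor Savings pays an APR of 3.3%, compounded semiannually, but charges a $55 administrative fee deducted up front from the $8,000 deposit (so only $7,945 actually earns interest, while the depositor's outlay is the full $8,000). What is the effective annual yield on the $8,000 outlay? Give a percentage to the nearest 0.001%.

Value after one year: 7,945 × (1 + 0.033/2)^2 = 7,945 × 1.033272 = $8,209.35.
Effective yield on the $8,000 outlay: 8,209.35 / 8,000 − 1 = 0.026169 = 2.617%.

2.617%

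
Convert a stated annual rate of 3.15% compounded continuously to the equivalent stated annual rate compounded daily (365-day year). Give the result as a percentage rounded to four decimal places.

EAR under continuous compounding: e^0.0315 − 1 = 0.032001.
Solve (1 + r/365)^365 = 1.032001: r/365 = 1.032001^(1/365) − 1 = 0.000086, so r = 0.031501 = 3.1501%.

3.1501%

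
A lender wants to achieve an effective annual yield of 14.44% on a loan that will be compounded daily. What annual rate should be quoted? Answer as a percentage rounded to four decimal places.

13.4905%

(1 + r/365)^365 − 1 = 0.1444, so 1 + r/365 = 1.1444^(1/365).
r/365 = 0.000370, so r = 0.134905 = 13.4905%.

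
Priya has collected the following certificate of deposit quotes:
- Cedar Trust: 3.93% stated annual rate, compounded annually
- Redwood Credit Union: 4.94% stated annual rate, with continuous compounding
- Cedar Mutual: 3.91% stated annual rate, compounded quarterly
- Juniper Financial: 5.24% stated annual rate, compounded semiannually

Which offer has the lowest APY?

Cedar Trust: compounded annually, EAR = 3.930%
Redwood Credit Union: e^0.0494 − 1 = 5.064%
Cedar Mutual: (1 + 0.0391/4)^4 − 1 = 3.968%
Juniper Financial: (1 + 0.0524/2)^2 − 1 = 5.309%
The lowest effective annual rate is Cedar Trust at 3.930%.

Cedar Trust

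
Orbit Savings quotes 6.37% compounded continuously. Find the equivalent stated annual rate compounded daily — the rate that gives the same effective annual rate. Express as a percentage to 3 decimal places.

EAR under continuous compounding: e^0.0637 − 1 = 0.065773.
Solve (1 + r/365)^365 = 1.065773: r/365 = 1.065773^(1/365) − 1 = 0.000175, so r = 0.063706 = 6.371%.

6.371%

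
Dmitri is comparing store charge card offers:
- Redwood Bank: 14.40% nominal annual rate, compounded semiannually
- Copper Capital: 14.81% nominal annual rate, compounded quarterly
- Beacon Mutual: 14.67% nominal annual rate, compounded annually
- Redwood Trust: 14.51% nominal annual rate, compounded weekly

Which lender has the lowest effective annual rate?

Redwood Bank: (1 + 0.1440/2)^2 − 1 = 14.918%
Copper Capital: (1 + 0.1481/4)^4 − 1 = 15.653%
Beacon Mutual: compounded annually, EAR = 14.670%
Redwood Trust: (1 + 0.1451/52)^52 − 1 = 15.592%
The lowest effective annual rate is Beacon Mutual at 14.670%.

Beacon Mutual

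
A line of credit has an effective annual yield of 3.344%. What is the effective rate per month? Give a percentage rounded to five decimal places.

0.27448%

The per-month rate i satisfies (1 + i)^12 = 1 + 0.03344.
i = 1.03344^(1/12) − 1 = 0.0027448 = 0.27448%.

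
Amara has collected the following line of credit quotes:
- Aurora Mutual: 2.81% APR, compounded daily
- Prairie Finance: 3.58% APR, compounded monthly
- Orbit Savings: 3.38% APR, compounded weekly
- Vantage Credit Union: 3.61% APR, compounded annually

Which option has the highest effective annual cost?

Aurora Mutual: (1 + 0.0281/365)^365 − 1 = 2.850%
Prairie Finance: (1 + 0.0358/12)^12 − 1 = 3.639%
Orbit Savings: (1 + 0.0338/52)^52 − 1 = 3.437%
Vantage Credit Union: compounded annually, EAR = 3.610%
The highest effective annual rate is Prairie Finance at 3.639%.

Prairie Finance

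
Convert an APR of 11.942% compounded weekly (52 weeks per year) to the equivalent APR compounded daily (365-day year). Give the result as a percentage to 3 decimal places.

11.930%

EAR = (1 + 0.11942/52)^52 − 1 = 0.126689.
Solve (1 + r/365)^365 = 1.126689: r/365 = 1.126689^(1/365) − 1 = 0.000327, so r = 0.119303 = 11.930%.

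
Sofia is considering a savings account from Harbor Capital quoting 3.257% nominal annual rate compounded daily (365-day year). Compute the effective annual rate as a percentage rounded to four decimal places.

EAR = (1 + 0.03257/365)^365 − 1.
= 1.033105 − 1 = 3.3105%.

3.3105%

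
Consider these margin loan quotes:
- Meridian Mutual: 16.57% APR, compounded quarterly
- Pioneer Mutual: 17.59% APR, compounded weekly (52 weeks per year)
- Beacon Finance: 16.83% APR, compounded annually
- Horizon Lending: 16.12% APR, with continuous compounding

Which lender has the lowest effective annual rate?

Meridian Mutual: (1 + 0.1657/4)^4 − 1 = 17.628%
Pioneer Mutual: (1 + 0.1759/52)^52 − 1 = 19.196%
Beacon Finance: compounded annually, EAR = 16.830%
Horizon Lending: e^0.1612 − 1 = 17.492%
The lowest effective annual rate is Beacon Finance at 16.830%.

Beacon Finance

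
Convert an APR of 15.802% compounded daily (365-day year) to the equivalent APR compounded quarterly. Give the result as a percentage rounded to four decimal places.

EAR = (1 + 0.15802/365)^365 − 1 = 0.171150.
Solve (1 + r/4)^4 = 1.171150: r/4 = 1.171150^(1/4) − 1 = 0.040287, so r = 0.161147 = 16.1147%.

16.1147%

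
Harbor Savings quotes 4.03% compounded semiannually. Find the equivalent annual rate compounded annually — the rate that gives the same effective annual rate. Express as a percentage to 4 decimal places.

4.0706%

EAR = (1 + 0.0403/2)^2 − 1 = 0.040706.
Compounded annually, the equivalent nominal rate is the EAR itself: 4.0706%.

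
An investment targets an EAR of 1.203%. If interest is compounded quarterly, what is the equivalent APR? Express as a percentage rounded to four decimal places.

1.1976%

(1 + r/4)^4 − 1 = 0.01203, so 1 + r/4 = 1.01203^(1/4).
r/4 = 0.002994, so r = 0.011976 = 1.1976%.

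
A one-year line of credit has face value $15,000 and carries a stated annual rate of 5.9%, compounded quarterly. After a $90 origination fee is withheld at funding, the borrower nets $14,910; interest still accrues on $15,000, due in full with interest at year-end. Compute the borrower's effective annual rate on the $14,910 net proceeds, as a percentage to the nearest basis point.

6.67%

Amount owed after one year: 15,000 × (1 + 0.059/4)^4 = 15,000 × 1.060318 = $15,904.77.
Effective rate on net proceeds: 15,904.77 / 14,910 − 1 = 0.066719 = 6.67%.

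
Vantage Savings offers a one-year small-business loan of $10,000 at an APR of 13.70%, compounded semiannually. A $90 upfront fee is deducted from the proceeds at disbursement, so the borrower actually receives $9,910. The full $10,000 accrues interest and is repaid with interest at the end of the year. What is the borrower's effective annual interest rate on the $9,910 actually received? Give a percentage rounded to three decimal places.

15.206%

Amount owed after one year: 10,000 × (1 + 0.1370/2)^2 = 10,000 × 1.141692 = $11,416.92.
Effective rate on net proceeds: 11,416.92 / 9,910 − 1 = 0.152061 = 15.206%.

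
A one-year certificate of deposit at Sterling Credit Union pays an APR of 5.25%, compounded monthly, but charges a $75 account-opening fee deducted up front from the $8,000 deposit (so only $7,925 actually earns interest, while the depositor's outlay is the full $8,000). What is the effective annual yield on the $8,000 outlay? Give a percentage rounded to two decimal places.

Value after one year: 7,925 × (1 + 0.0525/12)^12 = 7,925 × 1.053782 = $8,351.22.
Effective yield on the $8,000 outlay: 8,351.22 / 8,000 − 1 = 0.043903 = 4.39%.

4.39%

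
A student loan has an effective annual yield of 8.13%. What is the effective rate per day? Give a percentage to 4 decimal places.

The per-day rate i satisfies (1 + i)^365 = 1 + 0.0813.
i = 1.0813^(1/365) − 1 = 0.0002142 = 0.0214%.

0.0214%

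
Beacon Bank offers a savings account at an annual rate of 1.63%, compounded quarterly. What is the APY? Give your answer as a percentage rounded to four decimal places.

EAR = (1 + 0.0163/4)^4 − 1.
= 1.016400 − 1 = 1.6400%.

1.6400%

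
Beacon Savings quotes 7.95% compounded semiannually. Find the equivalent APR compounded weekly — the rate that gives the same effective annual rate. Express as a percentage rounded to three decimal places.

EAR = (1 + 0.0795/2)^2 − 1 = 0.081080.
Solve (1 + r/52)^52 = 1.081080: r/52 = 1.081080^(1/52) − 1 = 0.001500, so r = 0.078019 = 7.802%.

7.802%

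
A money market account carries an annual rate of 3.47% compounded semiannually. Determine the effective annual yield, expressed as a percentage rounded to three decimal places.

EAR = (1 + 0.0347/2)^2 − 1.
= 1.035001 − 1 = 3.500%.

3.500%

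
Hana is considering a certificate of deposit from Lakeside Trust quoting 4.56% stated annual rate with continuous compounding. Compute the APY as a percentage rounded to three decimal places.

With continuous compounding, EAR = e^0.0456 − 1.
e^0.0456 = 1.046656, so EAR = 0.046656 = 4.666%.

4.666%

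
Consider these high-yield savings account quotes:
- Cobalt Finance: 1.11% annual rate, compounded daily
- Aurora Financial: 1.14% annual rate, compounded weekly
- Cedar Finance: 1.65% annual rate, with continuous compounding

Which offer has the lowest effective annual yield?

Cobalt Finance

Cobalt Finance: (1 + 0.0111/365)^365 − 1 = 1.116%
Aurora Financial: (1 + 0.0114/52)^52 − 1 = 1.146%
Cedar Finance: e^0.0165 − 1 = 1.664%
The lowest effective annual rate is Cobalt Finance at 1.116%.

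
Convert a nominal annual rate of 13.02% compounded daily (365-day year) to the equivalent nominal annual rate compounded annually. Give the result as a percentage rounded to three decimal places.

13.903%

EAR = (1 + 0.1302/365)^365 − 1 = 0.139030.
Compounded annually, the equivalent nominal rate is the EAR itself: 13.903%.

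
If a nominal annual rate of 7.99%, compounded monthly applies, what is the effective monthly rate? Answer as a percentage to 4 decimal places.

0.6658%

With a nominal annual rate compounded monthly, the periodic rate is the nominal rate divided by 12.
i = 0.0799 / 12 = 0.0066583 = 0.6658%.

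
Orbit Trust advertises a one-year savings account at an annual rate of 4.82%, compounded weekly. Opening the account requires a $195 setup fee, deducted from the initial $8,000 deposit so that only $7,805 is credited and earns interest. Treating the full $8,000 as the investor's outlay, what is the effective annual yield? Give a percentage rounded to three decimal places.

2.378%

Value after one year: 7,805 × (1 + 0.0482/52)^52 = 7,805 × 1.049357 = $8,190.23.
Effective yield on the $8,000 outlay: 8,190.23 / 8,000 − 1 = 0.023779 = 2.378%.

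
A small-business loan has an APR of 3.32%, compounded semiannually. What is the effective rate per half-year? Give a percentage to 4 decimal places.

1.6600%

With a nominal annual rate compounded semiannually, the periodic rate is the nominal rate divided by 2.
i = 0.0332 / 2 = 0.0166000 = 1.6600%.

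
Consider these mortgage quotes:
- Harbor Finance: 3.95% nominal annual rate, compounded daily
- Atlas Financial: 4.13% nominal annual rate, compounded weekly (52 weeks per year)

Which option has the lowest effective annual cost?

Harbor Finance: (1 + 0.0395/365)^365 − 1 = 4.029%
Atlas Financial: (1 + 0.0413/52)^52 − 1 = 4.215%
The lowest effective annual rate is Harbor Finance at 4.029%.

Harbor Finance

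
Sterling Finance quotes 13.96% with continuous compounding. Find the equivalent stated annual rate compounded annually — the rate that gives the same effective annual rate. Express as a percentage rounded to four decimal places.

EAR under continuous compounding: e^0.1396 − 1 = 0.149814.
Compounded annually, the equivalent nominal rate is the EAR itself: 14.9814%.

14.9814%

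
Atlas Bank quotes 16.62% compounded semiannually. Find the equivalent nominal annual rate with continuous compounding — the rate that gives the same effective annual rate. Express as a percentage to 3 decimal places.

EAR = (1 + 0.1662/2)^2 − 1 = 0.173106.
Equivalent continuous rate: r = ln(1 + 0.173106) = 0.159655 = 15.965%.

15.965%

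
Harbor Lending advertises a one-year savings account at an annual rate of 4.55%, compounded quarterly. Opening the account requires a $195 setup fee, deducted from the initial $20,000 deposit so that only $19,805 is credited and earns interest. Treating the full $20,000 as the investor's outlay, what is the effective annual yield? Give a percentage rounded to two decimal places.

Value after one year: 19,805 × (1 + 0.0455/4)^4 = 19,805 × 1.046282 = $20,721.62.
Effective yield on the $20,000 outlay: 20,721.62 / 20,000 − 1 = 0.036081 = 3.61%.

3.61%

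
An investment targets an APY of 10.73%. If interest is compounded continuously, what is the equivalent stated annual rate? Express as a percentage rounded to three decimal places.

Continuous: nominal r satisfies e^r − 1 = 0.1073.
r = ln(1 + 0.1073) = ln(1.1073) = 0.101925 = 10.192%.

10.192%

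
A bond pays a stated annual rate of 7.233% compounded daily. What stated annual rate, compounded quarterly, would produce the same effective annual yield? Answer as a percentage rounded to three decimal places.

EAR = (1 + 0.07233/365)^365 − 1 = 0.075002.
Solve (1 + r/4)^4 = 1.075002: r/4 = 1.075002^(1/4) − 1 = 0.018245, so r = 0.072981 = 7.298%.

7.298%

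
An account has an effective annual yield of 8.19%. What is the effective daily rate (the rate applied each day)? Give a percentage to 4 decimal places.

The per-day rate i satisfies (1 + i)^365 = 1 + 0.0819.
i = 1.0819^(1/365) − 1 = 0.0002157 = 0.0216%.

0.0216%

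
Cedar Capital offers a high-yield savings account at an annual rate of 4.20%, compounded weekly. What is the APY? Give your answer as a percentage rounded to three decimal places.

EAR = (1 + 0.0420/52)^52 − 1.
= (1 + 0.000808)^52 − 1 = 1.042877 − 1 = 4.288%.

4.288%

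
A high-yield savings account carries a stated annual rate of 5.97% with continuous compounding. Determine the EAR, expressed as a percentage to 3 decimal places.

6.152%

With continuous compounding, EAR = e^0.0597 − 1.
e^0.0597 = 1.061518, so EAR = 0.061518 = 6.152%.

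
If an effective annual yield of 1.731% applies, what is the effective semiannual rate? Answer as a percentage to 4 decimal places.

The per-half-year rate i satisfies (1 + i)^2 = 1 + 0.01731.
i = 1.01731^(1/2) − 1 = 0.0086179 = 0.8618%.

0.8618%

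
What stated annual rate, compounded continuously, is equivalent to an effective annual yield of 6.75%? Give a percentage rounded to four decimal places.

6.5319%

Continuous: nominal r satisfies e^r − 1 = 0.0675.
r = ln(1 + 0.0675) = ln(1.0675) = 0.065319 = 6.5319%.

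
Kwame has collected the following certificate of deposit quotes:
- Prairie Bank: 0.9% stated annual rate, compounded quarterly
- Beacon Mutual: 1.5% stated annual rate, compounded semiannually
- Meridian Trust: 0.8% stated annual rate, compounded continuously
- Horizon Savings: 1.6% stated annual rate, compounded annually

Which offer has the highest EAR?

Horizon Savings

Prairie Bank: (1 + 0.009/4)^4 − 1 = 0.903%
Beacon Mutual: (1 + 0.015/2)^2 − 1 = 1.506%
Meridian Trust: e^0.008 − 1 = 0.803%
Horizon Savings: compounded annually, EAR = 1.600%
The highest effective annual rate is Horizon Savings at 1.600%.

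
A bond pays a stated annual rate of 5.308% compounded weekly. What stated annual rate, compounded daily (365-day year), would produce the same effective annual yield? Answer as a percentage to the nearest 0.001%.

5.306%

EAR = (1 + 0.05308/52)^52 − 1 = 0.054485.
Solve (1 + r/365)^365 = 1.054485: r/365 = 1.054485^(1/365) − 1 = 0.000145, so r = 0.053057 = 5.306%.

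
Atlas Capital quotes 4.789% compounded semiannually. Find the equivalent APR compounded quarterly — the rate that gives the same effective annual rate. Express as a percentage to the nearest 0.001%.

EAR = (1 + 0.04789/2)^2 − 1 = 0.048463.
Solve (1 + r/4)^4 = 1.048463: r/4 = 1.048463^(1/4) − 1 = 0.011902, so r = 0.047607 = 4.761%.

4.761%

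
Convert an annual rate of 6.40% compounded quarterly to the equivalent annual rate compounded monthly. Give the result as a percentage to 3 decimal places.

6.366%

EAR = (1 + 0.0640/4)^4 − 1 = 0.065552.
Solve (1 + r/12)^12 = 1.065552: r/12 = 1.065552^(1/12) − 1 = 0.005305, so r = 0.063662 = 6.366%.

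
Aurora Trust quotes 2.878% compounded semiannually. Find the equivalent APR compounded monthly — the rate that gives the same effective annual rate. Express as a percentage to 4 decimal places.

EAR = (1 + 0.02878/2)^2 − 1 = 0.028987.
Solve (1 + r/12)^12 = 1.028987: r/12 = 1.028987^(1/12) − 1 = 0.002384, so r = 0.028609 = 2.8609%.

2.8609%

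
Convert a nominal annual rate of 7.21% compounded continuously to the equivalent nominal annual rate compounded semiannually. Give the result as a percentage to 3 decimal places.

7.342%

EAR under continuous compounding: e^0.0721 − 1 = 0.074763.
Solve (1 + r/2)^2 = 1.074763: r/2 = 1.074763^(1/2) − 1 = 0.036708, so r = 0.073415 = 7.342%.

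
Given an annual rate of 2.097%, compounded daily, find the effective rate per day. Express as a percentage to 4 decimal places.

With a nominal annual rate compounded daily, the periodic rate is the nominal rate divided by 365.
i = 0.02097 / 365 = 0.0000575 = 0.0057%.

0.0057%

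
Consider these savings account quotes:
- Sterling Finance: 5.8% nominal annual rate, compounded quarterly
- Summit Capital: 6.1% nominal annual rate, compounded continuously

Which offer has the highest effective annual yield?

Summit Capital

Sterling Finance: (1 + 0.058/4)^4 − 1 = 5.927%
Summit Capital: e^0.061 − 1 = 6.290%
The highest effective annual rate is Summit Capital at 6.290%.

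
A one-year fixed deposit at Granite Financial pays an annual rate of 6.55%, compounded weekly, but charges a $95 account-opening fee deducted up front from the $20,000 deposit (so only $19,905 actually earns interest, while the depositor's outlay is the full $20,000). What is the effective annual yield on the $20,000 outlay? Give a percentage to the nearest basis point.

Value after one year: 19,905 × (1 + 0.0655/52)^52 = 19,905 × 1.067649 = $21,251.55.
Effective yield on the $20,000 outlay: 21,251.55 / 20,000 − 1 = 0.062577 = 6.26%.

6.26%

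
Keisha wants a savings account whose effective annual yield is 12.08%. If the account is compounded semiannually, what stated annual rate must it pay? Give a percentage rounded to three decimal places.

11.736%

(1 + r/2)^2 − 1 = 0.1208, so 1 + r/2 = 1.1208^(1/2).
r/2 = 0.058678, so r = 0.117357 = 11.736%.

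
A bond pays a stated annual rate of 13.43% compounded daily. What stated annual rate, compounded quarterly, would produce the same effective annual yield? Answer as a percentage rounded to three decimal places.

13.655%

EAR = (1 + 0.1343/365)^365 − 1 = 0.143708.
Solve (1 + r/4)^4 = 1.143708: r/4 = 1.143708^(1/4) − 1 = 0.034139, so r = 0.136554 = 13.655%.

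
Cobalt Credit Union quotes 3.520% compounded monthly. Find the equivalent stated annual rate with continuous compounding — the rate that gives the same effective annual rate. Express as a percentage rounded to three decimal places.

EAR = (1 + 0.03520/12)^12 − 1 = 0.035773.
Equivalent continuous rate: r = ln(1 + 0.035773) = 0.035148 = 3.515%.

3.515%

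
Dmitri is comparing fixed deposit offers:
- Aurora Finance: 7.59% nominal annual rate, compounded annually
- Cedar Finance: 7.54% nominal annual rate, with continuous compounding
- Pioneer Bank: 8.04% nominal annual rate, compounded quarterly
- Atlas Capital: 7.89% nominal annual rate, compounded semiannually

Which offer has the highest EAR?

Pioneer Bank

Aurora Finance: compounded annually, EAR = 7.590%
Cedar Finance: e^0.0754 − 1 = 7.832%
Pioneer Bank: (1 + 0.0804/4)^4 − 1 = 8.286%
Atlas Capital: (1 + 0.0789/2)^2 − 1 = 8.046%
The highest effective annual rate is Pioneer Bank at 8.286%.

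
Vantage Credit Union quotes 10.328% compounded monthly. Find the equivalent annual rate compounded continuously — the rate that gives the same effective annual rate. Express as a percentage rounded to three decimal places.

EAR = (1 + 0.10328/12)^12 − 1 = 0.108312.
Equivalent continuous rate: r = ln(1 + 0.108312) = 0.102838 = 10.284%.

10.284%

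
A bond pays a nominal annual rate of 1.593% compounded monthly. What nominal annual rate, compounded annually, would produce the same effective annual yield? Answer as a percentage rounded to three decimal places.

1.605%

EAR = (1 + 0.01593/12)^12 − 1 = 0.016047.
Compounded annually, the equivalent nominal rate is the EAR itself: 1.605%.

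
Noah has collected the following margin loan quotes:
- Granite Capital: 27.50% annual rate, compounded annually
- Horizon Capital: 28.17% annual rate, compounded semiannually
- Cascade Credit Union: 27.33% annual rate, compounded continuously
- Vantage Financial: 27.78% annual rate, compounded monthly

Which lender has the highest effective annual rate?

Vantage Financial

Granite Capital: compounded annually, EAR = 27.500%
Horizon Capital: (1 + 0.2817/2)^2 − 1 = 30.154%
Cascade Credit Union: e^0.2733 − 1 = 31.429%
Vantage Financial: (1 + 0.2778/12)^12 − 1 = 31.605%
The highest effective annual rate is Vantage Financial at 31.605%.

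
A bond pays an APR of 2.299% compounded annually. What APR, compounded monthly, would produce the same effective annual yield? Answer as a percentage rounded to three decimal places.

Compounded annually, EAR = nominal = 0.022990.
Solve (1 + r/12)^12 = 1.022990: r/12 = 1.022990^(1/12) − 1 = 0.001896, so r = 0.022751 = 2.275%.

2.275%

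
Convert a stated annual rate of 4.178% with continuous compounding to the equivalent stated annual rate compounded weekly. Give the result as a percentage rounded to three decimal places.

EAR under continuous compounding: e^0.04178 − 1 = 0.042665.
Solve (1 + r/52)^52 = 1.042665: r/52 = 1.042665^(1/52) − 1 = 0.000804, so r = 0.041797 = 4.180%.

4.180%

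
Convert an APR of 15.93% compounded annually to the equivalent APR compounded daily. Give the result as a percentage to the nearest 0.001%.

Compounded annually, EAR = nominal = 0.159300.
Solve (1 + r/365)^365 = 1.159300: r/365 = 1.159300^(1/365) − 1 = 0.000405, so r = 0.147846 = 14.785%.

14.785%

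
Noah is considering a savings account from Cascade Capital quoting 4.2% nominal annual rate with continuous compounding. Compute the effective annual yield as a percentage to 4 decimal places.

With continuous compounding, EAR = e^0.042 − 1.
e^0.042 = 1.042894, so EAR = 0.042894 = 4.2894%.

4.2894%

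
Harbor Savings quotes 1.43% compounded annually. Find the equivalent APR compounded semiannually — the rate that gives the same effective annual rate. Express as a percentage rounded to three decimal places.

1.425%

Compounded annually, EAR = nominal = 0.014300.
Solve (1 + r/2)^2 = 1.014300: r/2 = 1.014300^(1/2) − 1 = 0.007125, so r = 0.014249 = 1.425%.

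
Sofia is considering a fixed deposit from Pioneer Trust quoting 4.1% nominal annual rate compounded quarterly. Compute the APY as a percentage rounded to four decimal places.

EAR = (1 + 0.041/4)^4 − 1.
= (1 + 0.010250)^4 − 1 = 1.041635 − 1 = 4.1635%.

4.1635%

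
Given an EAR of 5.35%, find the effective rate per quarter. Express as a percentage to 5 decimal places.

The per-quarter rate i satisfies (1 + i)^4 = 1 + 0.0535.
i = 1.0535^(1/4) − 1 = 0.0131147 = 1.31147%.

1.31147%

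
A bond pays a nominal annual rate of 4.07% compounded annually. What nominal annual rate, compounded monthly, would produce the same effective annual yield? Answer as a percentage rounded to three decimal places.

3.996%

Compounded annually, EAR = nominal = 0.040700.
Solve (1 + r/12)^12 = 1.040700: r/12 = 1.040700^(1/12) − 1 = 0.003330, so r = 0.039960 = 3.996%.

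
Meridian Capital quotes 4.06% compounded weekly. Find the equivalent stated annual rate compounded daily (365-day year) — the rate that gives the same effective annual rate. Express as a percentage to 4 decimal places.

EAR = (1 + 0.0406/52)^52 − 1 = 0.041419.
Solve (1 + r/365)^365 = 1.041419: r/365 = 1.041419^(1/365) − 1 = 0.000111, so r = 0.040586 = 4.0586%.

4.0586%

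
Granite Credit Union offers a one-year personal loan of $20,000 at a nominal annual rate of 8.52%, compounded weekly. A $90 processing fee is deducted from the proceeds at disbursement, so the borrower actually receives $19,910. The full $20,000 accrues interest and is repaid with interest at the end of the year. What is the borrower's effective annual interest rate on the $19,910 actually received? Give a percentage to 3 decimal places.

9.378%

Amount owed after one year: 20,000 × (1 + 0.0852/52)^52 = 20,000 × 1.088859 = $21,777.18.
Effective rate on net proceeds: 21,777.18 / 19,910 − 1 = 0.093781 = 9.378%.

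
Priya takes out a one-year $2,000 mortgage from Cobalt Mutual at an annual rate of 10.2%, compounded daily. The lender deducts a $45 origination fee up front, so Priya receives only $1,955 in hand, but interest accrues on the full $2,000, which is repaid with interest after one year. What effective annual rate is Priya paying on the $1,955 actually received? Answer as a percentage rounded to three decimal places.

13.286%

Amount owed after one year: 2,000 × (1 + 0.102/365)^365 = 2,000 × 1.107368 = $2,214.74.
Effective rate on net proceeds: 2,214.74 / 1,955 − 1 = 0.132857 = 13.286%.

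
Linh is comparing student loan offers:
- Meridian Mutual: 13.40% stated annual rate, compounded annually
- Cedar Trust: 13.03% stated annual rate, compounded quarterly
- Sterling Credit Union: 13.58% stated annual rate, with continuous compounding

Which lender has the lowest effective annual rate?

Meridian Mutual: compounded annually, EAR = 13.400%
Cedar Trust: (1 + 0.1303/4)^4 − 1 = 13.681%
Sterling Credit Union: e^0.1358 − 1 = 14.545%
The lowest effective annual rate is Meridian Mutual at 13.400%.

Meridian Mutual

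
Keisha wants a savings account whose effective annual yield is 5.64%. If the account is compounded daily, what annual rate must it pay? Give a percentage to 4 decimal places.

(1 + r/365)^365 − 1 = 0.0564, so 1 + r/365 = 1.0564^(1/365).
r/365 = 0.000150, so r = 0.054871 = 5.4871%.

5.4871%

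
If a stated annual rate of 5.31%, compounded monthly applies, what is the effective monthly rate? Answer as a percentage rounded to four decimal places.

0.4425%

With a nominal annual rate compounded monthly, the periodic rate is the nominal rate divided by 12.
i = 0.0531 / 12 = 0.0044250 = 0.4425%.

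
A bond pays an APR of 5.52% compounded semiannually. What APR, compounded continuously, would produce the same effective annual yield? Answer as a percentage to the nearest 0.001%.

5.445%

EAR = (1 + 0.0552/2)^2 − 1 = 0.055962.
Equivalent continuous rate: r = ln(1 + 0.055962) = 0.054452 = 5.445%.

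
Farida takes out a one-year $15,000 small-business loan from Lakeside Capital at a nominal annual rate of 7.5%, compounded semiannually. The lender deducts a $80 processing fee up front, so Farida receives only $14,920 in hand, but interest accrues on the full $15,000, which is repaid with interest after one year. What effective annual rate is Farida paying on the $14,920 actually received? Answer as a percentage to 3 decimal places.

8.218%

Amount owed after one year: 15,000 × (1 + 0.075/2)^2 = 15,000 × 1.076406 = $16,146.09.
Effective rate on net proceeds: 16,146.09 / 14,920 − 1 = 0.082178 = 8.218%.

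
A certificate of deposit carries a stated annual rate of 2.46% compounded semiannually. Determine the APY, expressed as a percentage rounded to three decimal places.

EAR = (1 + 0.0246/2)^2 − 1.
= (1 + 0.012300)^2 − 1 = 1.024751 − 1 = 2.475%.

2.475%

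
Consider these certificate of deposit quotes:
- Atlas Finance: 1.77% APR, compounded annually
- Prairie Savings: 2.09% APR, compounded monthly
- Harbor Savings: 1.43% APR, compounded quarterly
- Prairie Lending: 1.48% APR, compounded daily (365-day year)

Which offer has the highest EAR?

Atlas Finance: compounded annually, EAR = 1.770%
Prairie Savings: (1 + 0.0209/12)^12 − 1 = 2.110%
Harbor Savings: (1 + 0.0143/4)^4 − 1 = 1.438%
Prairie Lending: (1 + 0.0148/365)^365 − 1 = 1.491%
The highest effective annual rate is Prairie Savings at 2.110%.

Prairie Savings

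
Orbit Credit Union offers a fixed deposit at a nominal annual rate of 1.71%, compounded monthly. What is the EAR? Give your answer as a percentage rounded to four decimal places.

EAR = (1 + 0.0171/12)^12 − 1.
= (1 + 0.001425)^12 − 1 = 1.017235 − 1 = 1.7235%.

1.7235%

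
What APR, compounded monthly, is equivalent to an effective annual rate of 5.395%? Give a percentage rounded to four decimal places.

(1 + r/12)^12 − 1 = 0.05395, so 1 + r/12 = 1.05395^(1/12).
r/12 = 0.004388, so r = 0.052660 = 5.2660%.

5.2660%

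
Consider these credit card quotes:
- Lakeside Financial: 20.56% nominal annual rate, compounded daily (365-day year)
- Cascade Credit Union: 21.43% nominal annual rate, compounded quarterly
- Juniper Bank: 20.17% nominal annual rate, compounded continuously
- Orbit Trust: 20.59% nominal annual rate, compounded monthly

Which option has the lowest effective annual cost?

Juniper Bank

Lakeside Financial: (1 + 0.2056/365)^365 − 1 = 22.819%
Cascade Credit Union: (1 + 0.2143/4)^4 − 1 = 23.215%
Juniper Bank: e^0.2017 − 1 = 22.348%
Orbit Trust: (1 + 0.2059/12)^12 − 1 = 22.649%
The lowest effective annual rate is Juniper Bank at 22.348%.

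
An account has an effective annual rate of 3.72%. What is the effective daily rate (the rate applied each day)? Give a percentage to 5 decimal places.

The per-day rate i satisfies (1 + i)^365 = 1 + 0.0372.
i = 1.0372^(1/365) − 1 = 0.0001001 = 0.01001%.

0.01001%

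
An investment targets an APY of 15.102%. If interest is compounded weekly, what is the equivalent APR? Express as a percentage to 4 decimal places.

14.0839%

(1 + r/52)^52 − 1 = 0.15102, so 1 + r/52 = 1.15102^(1/52).
r/52 = 0.002708, so r = 0.140839 = 14.0839%.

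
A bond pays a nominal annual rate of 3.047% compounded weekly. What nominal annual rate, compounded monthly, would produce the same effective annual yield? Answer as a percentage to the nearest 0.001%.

EAR = (1 + 0.03047/52)^52 − 1 = 0.030930.
Solve (1 + r/12)^12 = 1.030930: r/12 = 1.030930^(1/12) − 1 = 0.002542, so r = 0.030500 = 3.050%.

3.050%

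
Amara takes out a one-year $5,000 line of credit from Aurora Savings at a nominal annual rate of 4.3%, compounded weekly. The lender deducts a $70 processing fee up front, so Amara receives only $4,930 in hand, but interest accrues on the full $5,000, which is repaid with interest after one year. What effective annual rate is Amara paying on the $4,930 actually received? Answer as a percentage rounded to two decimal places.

5.87%

Amount owed after one year: 5,000 × (1 + 0.043/52)^52 = 5,000 × 1.043919 = $5,219.60.
Effective rate on net proceeds: 5,219.60 / 4,930 − 1 = 0.058742 = 5.87%.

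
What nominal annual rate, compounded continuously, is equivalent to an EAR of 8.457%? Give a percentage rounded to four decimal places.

8.1184%

Continuous: nominal r satisfies e^r − 1 = 0.08457.
r = ln(1 + 0.08457) = ln(1.08457) = 0.081184 = 8.1184%.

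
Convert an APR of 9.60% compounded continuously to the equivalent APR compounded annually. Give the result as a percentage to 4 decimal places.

10.0759%

EAR under continuous compounding: e^0.0960 − 1 = 0.100759.
Compounded annually, the equivalent nominal rate is the EAR itself: 10.0759%.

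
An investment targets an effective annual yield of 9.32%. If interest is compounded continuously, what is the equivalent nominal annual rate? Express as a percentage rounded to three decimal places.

Continuous: nominal r satisfies e^r − 1 = 0.0932.
r = ln(1 + 0.0932) = ln(1.0932) = 0.089109 = 8.911%.

8.911%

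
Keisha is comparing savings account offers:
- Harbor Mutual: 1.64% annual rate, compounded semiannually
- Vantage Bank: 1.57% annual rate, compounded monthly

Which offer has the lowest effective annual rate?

Harbor Mutual: (1 + 0.0164/2)^2 − 1 = 1.647%
Vantage Bank: (1 + 0.0157/12)^12 − 1 = 1.581%
The lowest effective annual rate is Vantage Bank at 1.581%.

Vantage Bank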